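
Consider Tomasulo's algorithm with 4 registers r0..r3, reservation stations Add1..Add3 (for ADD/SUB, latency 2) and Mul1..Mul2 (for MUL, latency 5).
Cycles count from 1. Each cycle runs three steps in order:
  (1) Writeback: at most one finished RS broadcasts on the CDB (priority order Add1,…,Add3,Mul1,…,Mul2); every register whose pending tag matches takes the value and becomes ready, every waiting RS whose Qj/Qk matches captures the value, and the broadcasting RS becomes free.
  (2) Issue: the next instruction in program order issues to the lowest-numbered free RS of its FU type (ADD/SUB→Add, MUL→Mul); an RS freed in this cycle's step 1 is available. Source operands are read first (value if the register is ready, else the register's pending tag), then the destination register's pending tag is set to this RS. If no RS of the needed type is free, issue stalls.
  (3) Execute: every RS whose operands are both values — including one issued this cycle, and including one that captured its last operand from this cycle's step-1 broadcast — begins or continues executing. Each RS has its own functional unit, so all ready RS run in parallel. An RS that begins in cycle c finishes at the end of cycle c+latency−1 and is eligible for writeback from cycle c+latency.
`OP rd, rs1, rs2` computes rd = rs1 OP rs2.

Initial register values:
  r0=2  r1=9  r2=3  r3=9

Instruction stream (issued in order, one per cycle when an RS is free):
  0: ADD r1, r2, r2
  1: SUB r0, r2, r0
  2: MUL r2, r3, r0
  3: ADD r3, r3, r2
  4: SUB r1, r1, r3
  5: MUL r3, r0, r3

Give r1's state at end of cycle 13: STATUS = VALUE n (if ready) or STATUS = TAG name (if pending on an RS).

c1: issue ADD r1<-Add1 | r0:2,r1:Add1,r2:3,r3:9
c2: issue SUB r0<-Add2 | r0:Add2,r1:Add1,r2:3,r3:9
c3: CDB Add1=6; issue MUL r2<-Mul1 | r0:Add2,r1:6,r2:Mul1,r3:9
c4: CDB Add2=1; issue ADD r3<-Add1 | r0:1,r1:6,r2:Mul1,r3:Add1
c5: issue SUB r1<-Add2 | r0:1,r1:Add2,r2:Mul1,r3:Add1
c6: issue MUL r3<-Mul2 | r0:1,r1:Add2,r2:Mul1,r3:Mul2
c7: - | r0:1,r1:Add2,r2:Mul1,r3:Mul2
c8: - | r0:1,r1:Add2,r2:Mul1,r3:Mul2
c9: CDB Mul1=9 | r0:1,r1:Add2,r2:9,r3:Mul2
c10: - | r0:1,r1:Add2,r2:9,r3:Mul2
c11: CDB Add1=18 | r0:1,r1:Add2,r2:9,r3:Mul2
c12: - | r0:1,r1:Add2,r2:9,r3:Mul2
c13: CDB Add2=-12 | r0:1,r1:-12,r2:9,r3:Mul2

STATUS = VALUE -12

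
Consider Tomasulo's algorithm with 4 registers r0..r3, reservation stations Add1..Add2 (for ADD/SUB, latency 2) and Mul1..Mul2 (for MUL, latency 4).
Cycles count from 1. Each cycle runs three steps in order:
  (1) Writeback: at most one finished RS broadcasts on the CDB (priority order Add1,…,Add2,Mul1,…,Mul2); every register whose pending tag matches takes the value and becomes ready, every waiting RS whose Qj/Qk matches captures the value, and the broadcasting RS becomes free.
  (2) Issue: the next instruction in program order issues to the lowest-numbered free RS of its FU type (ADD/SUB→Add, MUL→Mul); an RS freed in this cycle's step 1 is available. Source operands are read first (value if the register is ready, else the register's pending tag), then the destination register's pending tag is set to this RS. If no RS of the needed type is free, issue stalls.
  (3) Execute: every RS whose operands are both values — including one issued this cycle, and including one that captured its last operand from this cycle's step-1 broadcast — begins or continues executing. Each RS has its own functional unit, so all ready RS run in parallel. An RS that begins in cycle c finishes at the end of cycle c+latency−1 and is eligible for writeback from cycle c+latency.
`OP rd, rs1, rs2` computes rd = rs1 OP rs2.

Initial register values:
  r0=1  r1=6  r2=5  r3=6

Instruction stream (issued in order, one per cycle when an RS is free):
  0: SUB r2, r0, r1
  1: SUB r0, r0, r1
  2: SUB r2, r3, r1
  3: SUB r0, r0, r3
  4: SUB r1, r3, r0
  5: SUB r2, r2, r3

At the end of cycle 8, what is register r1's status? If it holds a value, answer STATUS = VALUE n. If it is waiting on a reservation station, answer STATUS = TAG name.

cycle 1: issue SUB r2<-Add1 // r0:1,r1:6,r2:Add1,r3:6
cycle 2: issue SUB r0<-Add2 // r0:Add2,r1:6,r2:Add1,r3:6
cycle 3: CDB Add1=-5; issue SUB r2<-Add1 // r0:Add2,r1:6,r2:Add1,r3:6
cycle 4: CDB Add2=-5; issue SUB r0<-Add2 // r0:Add2,r1:6,r2:Add1,r3:6
cycle 5: CDB Add1=0; issue SUB r1<-Add1 // r0:Add2,r1:Add1,r2:0,r3:6
cycle 6: CDB Add2=-11; issue SUB r2<-Add2 // r0:-11,r1:Add1,r2:Add2,r3:6
cycle 7: - // r0:-11,r1:Add1,r2:Add2,r3:6
cycle 8: CDB Add1=17 // r0:-11,r1:17,r2:Add2,r3:6

STATUS = VALUE 17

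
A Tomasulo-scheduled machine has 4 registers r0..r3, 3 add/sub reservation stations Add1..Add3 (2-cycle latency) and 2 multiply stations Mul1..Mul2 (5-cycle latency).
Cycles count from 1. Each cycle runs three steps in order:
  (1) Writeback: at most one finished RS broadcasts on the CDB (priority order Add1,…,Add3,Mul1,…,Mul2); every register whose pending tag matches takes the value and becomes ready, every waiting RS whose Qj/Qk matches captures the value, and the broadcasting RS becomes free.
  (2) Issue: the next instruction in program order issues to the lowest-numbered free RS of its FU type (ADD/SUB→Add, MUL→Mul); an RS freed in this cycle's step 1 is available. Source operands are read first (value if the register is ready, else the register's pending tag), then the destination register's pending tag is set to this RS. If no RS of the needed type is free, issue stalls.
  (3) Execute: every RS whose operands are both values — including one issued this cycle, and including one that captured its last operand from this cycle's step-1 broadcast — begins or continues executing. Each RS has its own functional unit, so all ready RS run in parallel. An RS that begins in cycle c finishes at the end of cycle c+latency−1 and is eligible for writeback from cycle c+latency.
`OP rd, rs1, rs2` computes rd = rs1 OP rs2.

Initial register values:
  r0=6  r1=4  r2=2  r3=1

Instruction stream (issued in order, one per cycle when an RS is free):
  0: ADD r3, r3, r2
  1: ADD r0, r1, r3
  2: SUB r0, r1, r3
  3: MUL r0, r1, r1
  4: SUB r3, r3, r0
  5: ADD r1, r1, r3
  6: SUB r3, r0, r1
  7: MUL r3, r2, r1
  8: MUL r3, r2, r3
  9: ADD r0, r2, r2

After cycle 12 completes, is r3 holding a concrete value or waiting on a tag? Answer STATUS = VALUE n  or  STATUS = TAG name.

STATUS = TAG Mul1

cycle 1: issue ADD r3<-Add1 // r0:6,r1:4,r2:2,r3:Add1
cycle 2: issue ADD r0<-Add2 // r0:Add2,r1:4,r2:2,r3:Add1
cycle 3: CDB Add1=3; issue SUB r0<-Add1 // r0:Add1,r1:4,r2:2,r3:3
cycle 4: issue MUL r0<-Mul1 // r0:Mul1,r1:4,r2:2,r3:3
cycle 5: CDB Add1=1; issue SUB r3<-Add1 // r0:Mul1,r1:4,r2:2,r3:Add1
cycle 6: CDB Add2=7; issue ADD r1<-Add2 // r0:Mul1,r1:Add2,r2:2,r3:Add1
cycle 7: issue SUB r3<-Add3 // r0:Mul1,r1:Add2,r2:2,r3:Add3
cycle 8: issue MUL r3<-Mul2 // r0:Mul1,r1:Add2,r2:2,r3:Mul2
cycle 9: CDB Mul1=16; issue MUL r3<-Mul1 // r0:16,r1:Add2,r2:2,r3:Mul1
cycle 10: stall // r0:16,r1:Add2,r2:2,r3:Mul1
cycle 11: CDB Add1=-13; issue ADD r0<-Add1 // r0:Add1,r1:Add2,r2:2,r3:Mul1
cycle 12: - // r0:Add1,r1:Add2,r2:2,r3:Mul1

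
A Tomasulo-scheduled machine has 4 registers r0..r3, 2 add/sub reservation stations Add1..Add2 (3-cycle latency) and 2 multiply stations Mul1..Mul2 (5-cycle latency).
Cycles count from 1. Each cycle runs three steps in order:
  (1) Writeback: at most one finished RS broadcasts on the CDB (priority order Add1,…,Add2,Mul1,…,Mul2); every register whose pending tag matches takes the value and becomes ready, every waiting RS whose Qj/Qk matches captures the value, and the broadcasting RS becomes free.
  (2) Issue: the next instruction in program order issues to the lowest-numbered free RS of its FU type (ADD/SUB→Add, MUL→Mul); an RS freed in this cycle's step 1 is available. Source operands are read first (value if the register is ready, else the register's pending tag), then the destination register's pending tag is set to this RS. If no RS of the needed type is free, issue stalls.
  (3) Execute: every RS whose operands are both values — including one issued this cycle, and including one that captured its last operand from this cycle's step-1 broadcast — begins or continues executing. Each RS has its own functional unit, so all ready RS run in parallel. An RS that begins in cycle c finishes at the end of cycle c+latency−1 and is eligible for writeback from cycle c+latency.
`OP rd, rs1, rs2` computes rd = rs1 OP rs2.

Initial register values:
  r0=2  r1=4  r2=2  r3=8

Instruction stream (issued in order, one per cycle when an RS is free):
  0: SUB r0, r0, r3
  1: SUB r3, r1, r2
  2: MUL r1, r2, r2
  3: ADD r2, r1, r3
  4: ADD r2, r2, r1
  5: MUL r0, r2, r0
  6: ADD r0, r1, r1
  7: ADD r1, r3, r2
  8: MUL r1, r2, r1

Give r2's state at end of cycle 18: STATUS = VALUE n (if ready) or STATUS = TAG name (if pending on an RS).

cycle 1: issue SUB r0<-Add1 // r0:Add1,r1:4,r2:2,r3:8
cycle 2: issue SUB r3<-Add2 // r0:Add1,r1:4,r2:2,r3:Add2
cycle 3: issue MUL r1<-Mul1 // r0:Add1,r1:Mul1,r2:2,r3:Add2
cycle 4: CDB Add1=-6; issue ADD r2<-Add1 // r0:-6,r1:Mul1,r2:Add1,r3:Add2
cycle 5: CDB Add2=2; issue ADD r2<-Add2 // r0:-6,r1:Mul1,r2:Add2,r3:2
cycle 6: issue MUL r0<-Mul2 // r0:Mul2,r1:Mul1,r2:Add2,r3:2
cycle 7: stall // r0:Mul2,r1:Mul1,r2:Add2,r3:2
cycle 8: CDB Mul1=4; stall // r0:Mul2,r1:4,r2:Add2,r3:2
cycle 9: stall // r0:Mul2,r1:4,r2:Add2,r3:2
cycle 10: stall // r0:Mul2,r1:4,r2:Add2,r3:2
cycle 11: CDB Add1=6; issue ADD r0<-Add1 // r0:Add1,r1:4,r2:Add2,r3:2
cycle 12: stall // r0:Add1,r1:4,r2:Add2,r3:2
cycle 13: stall // r0:Add1,r1:4,r2:Add2,r3:2
cycle 14: CDB Add1=8; issue ADD r1<-Add1 // r0:8,r1:Add1,r2:Add2,r3:2
cycle 15: CDB Add2=10; issue MUL r1<-Mul1 // r0:8,r1:Mul1,r2:10,r3:2
cycle 16: - // r0:8,r1:Mul1,r2:10,r3:2
cycle 17: - // r0:8,r1:Mul1,r2:10,r3:2
cycle 18: CDB Add1=12 // r0:8,r1:Mul1,r2:10,r3:2

STATUS = VALUE 10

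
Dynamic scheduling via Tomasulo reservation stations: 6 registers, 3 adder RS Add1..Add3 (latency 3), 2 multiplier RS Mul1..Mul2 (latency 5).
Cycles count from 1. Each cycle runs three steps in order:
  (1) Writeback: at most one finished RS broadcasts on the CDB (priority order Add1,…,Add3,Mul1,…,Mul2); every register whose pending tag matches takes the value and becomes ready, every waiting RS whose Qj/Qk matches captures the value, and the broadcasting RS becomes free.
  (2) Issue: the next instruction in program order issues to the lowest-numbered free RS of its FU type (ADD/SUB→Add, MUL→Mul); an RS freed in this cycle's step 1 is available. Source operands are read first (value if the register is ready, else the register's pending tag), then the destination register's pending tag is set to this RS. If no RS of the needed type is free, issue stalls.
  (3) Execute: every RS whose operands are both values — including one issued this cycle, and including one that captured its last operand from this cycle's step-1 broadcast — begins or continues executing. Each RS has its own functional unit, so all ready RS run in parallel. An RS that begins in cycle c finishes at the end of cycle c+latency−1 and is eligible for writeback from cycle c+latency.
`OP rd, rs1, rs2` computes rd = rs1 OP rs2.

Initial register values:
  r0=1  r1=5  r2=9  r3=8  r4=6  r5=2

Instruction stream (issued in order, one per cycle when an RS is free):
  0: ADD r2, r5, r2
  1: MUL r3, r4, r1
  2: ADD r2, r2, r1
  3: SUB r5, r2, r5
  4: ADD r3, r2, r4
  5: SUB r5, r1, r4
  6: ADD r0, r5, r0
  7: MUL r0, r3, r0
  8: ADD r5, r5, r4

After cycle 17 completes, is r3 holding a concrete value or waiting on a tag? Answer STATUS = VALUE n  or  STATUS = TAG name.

STATUS = VALUE 22

c1: issue ADD r2<-Add1 | r0:1,r1:5,r2:Add1,r3:8,r4:6,r5:2
c2: issue MUL r3<-Mul1 | r0:1,r1:5,r2:Add1,r3:Mul1,r4:6,r5:2
c3: issue ADD r2<-Add2 | r0:1,r1:5,r2:Add2,r3:Mul1,r4:6,r5:2
c4: CDB Add1=11; issue SUB r5<-Add1 | r0:1,r1:5,r2:Add2,r3:Mul1,r4:6,r5:Add1
c5: issue ADD r3<-Add3 | r0:1,r1:5,r2:Add2,r3:Add3,r4:6,r5:Add1
c6: stall | r0:1,r1:5,r2:Add2,r3:Add3,r4:6,r5:Add1
c7: CDB Add2=16; issue SUB r5<-Add2 | r0:1,r1:5,r2:16,r3:Add3,r4:6,r5:Add2
c8: CDB Mul1=30; stall | r0:1,r1:5,r2:16,r3:Add3,r4:6,r5:Add2
c9: stall | r0:1,r1:5,r2:16,r3:Add3,r4:6,r5:Add2
c10: CDB Add1=14; issue ADD r0<-Add1 | r0:Add1,r1:5,r2:16,r3:Add3,r4:6,r5:Add2
c11: CDB Add2=-1; issue MUL r0<-Mul1 | r0:Mul1,r1:5,r2:16,r3:Add3,r4:6,r5:-1
c12: CDB Add3=22; issue ADD r5<-Add2 | r0:Mul1,r1:5,r2:16,r3:22,r4:6,r5:Add2
c13: - | r0:Mul1,r1:5,r2:16,r3:22,r4:6,r5:Add2
c14: CDB Add1=0 | r0:Mul1,r1:5,r2:16,r3:22,r4:6,r5:Add2
c15: CDB Add2=5 | r0:Mul1,r1:5,r2:16,r3:22,r4:6,r5:5
c16: - | r0:Mul1,r1:5,r2:16,r3:22,r4:6,r5:5
c17: - | r0:Mul1,r1:5,r2:16,r3:22,r4:6,r5:5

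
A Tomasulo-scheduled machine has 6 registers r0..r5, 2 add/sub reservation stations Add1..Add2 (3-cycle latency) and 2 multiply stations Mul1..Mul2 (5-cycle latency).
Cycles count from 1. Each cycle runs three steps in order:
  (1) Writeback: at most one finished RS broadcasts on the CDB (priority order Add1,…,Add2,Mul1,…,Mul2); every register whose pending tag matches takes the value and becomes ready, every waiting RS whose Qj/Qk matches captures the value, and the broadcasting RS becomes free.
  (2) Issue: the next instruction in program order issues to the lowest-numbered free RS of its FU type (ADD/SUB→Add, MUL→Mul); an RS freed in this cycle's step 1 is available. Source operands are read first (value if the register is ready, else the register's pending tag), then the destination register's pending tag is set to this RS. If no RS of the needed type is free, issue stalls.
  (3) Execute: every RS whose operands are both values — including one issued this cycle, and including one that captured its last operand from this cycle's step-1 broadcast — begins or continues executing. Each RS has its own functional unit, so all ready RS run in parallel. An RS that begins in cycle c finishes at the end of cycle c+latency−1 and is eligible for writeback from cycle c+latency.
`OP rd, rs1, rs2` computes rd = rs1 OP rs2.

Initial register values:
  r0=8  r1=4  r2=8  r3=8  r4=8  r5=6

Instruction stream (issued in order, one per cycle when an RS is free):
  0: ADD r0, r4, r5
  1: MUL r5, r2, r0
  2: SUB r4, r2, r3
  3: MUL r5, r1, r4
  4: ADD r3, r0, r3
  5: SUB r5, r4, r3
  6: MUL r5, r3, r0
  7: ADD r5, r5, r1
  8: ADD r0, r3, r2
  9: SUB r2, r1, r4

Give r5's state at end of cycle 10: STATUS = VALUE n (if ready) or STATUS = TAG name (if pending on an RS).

STATUS = TAG Add1

c1: issue ADD r0<-Add1 | r0:Add1,r1:4,r2:8,r3:8,r4:8,r5:6
c2: issue MUL r5<-Mul1 | r0:Add1,r1:4,r2:8,r3:8,r4:8,r5:Mul1
c3: issue SUB r4<-Add2 | r0:Add1,r1:4,r2:8,r3:8,r4:Add2,r5:Mul1
c4: CDB Add1=14; issue MUL r5<-Mul2 | r0:14,r1:4,r2:8,r3:8,r4:Add2,r5:Mul2
c5: issue ADD r3<-Add1 | r0:14,r1:4,r2:8,r3:Add1,r4:Add2,r5:Mul2
c6: CDB Add2=0; issue SUB r5<-Add2 | r0:14,r1:4,r2:8,r3:Add1,r4:0,r5:Add2
c7: stall | r0:14,r1:4,r2:8,r3:Add1,r4:0,r5:Add2
c8: CDB Add1=22; stall | r0:14,r1:4,r2:8,r3:22,r4:0,r5:Add2
c9: CDB Mul1=112; issue MUL r5<-Mul1 | r0:14,r1:4,r2:8,r3:22,r4:0,r5:Mul1
c10: issue ADD r5<-Add1 | r0:14,r1:4,r2:8,r3:22,r4:0,r5:Add1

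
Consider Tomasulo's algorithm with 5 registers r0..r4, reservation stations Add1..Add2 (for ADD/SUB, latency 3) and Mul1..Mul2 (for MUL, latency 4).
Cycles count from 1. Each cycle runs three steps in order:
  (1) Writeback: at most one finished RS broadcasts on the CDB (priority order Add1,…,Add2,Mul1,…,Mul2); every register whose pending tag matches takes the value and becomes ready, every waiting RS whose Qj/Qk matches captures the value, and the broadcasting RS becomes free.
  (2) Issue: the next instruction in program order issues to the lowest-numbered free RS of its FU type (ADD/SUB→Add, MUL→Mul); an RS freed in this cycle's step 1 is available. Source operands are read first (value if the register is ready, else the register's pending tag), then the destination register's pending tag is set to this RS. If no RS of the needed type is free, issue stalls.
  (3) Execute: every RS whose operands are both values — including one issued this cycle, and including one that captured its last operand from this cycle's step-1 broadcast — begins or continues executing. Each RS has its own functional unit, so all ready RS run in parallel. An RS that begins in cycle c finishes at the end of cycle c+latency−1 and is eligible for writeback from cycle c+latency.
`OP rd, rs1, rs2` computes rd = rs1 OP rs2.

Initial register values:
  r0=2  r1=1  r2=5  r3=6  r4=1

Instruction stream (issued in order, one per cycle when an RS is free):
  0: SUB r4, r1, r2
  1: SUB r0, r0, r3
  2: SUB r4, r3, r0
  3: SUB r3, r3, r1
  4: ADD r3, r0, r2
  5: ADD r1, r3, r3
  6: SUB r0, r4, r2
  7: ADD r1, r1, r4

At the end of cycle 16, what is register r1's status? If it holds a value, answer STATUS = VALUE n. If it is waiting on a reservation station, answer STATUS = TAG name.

STATUS = TAG Add1

c1: issue SUB r4<-Add1 | r0:2,r1:1,r2:5,r3:6,r4:Add1
c2: issue SUB r0<-Add2 | r0:Add2,r1:1,r2:5,r3:6,r4:Add1
c3: stall | r0:Add2,r1:1,r2:5,r3:6,r4:Add1
c4: CDB Add1=-4; issue SUB r4<-Add1 | r0:Add2,r1:1,r2:5,r3:6,r4:Add1
c5: CDB Add2=-4; issue SUB r3<-Add2 | r0:-4,r1:1,r2:5,r3:Add2,r4:Add1
c6: stall | r0:-4,r1:1,r2:5,r3:Add2,r4:Add1
c7: stall | r0:-4,r1:1,r2:5,r3:Add2,r4:Add1
c8: CDB Add1=10; issue ADD r3<-Add1 | r0:-4,r1:1,r2:5,r3:Add1,r4:10
c9: CDB Add2=5; issue ADD r1<-Add2 | r0:-4,r1:Add2,r2:5,r3:Add1,r4:10
c10: stall | r0:-4,r1:Add2,r2:5,r3:Add1,r4:10
c11: CDB Add1=1; issue SUB r0<-Add1 | r0:Add1,r1:Add2,r2:5,r3:1,r4:10
c12: stall | r0:Add1,r1:Add2,r2:5,r3:1,r4:10
c13: stall | r0:Add1,r1:Add2,r2:5,r3:1,r4:10
c14: CDB Add1=5; issue ADD r1<-Add1 | r0:5,r1:Add1,r2:5,r3:1,r4:10
c15: CDB Add2=2 | r0:5,r1:Add1,r2:5,r3:1,r4:10
c16: - | r0:5,r1:Add1,r2:5,r3:1,r4:10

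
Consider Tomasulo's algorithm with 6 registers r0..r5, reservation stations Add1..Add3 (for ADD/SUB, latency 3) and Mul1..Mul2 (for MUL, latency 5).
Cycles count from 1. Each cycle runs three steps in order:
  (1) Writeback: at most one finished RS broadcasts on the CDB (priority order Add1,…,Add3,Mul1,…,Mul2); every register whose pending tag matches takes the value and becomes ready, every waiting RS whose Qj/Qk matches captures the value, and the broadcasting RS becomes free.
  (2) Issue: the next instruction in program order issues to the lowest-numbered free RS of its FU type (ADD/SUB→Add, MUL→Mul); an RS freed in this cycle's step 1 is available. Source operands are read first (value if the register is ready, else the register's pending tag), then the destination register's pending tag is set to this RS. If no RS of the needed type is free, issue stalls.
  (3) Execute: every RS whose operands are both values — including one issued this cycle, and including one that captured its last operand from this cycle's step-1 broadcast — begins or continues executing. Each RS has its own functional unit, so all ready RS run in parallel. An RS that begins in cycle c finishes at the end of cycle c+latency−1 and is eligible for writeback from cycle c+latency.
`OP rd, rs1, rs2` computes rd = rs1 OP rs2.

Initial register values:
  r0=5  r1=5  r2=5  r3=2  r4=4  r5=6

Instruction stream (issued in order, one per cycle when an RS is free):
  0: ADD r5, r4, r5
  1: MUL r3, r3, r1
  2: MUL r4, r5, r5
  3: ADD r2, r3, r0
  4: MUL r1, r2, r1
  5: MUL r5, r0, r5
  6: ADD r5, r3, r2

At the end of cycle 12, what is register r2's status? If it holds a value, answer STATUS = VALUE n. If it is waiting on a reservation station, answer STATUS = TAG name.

  c1: issue ADD r5<-Add1  regs: r0:5,r1:5,r2:5,r3:2,r4:4,r5:Add1
  c2: issue MUL r3<-Mul1  regs: r0:5,r1:5,r2:5,r3:Mul1,r4:4,r5:Add1
  c3: issue MUL r4<-Mul2  regs: r0:5,r1:5,r2:5,r3:Mul1,r4:Mul2,r5:Add1
  c4: CDB Add1=10; issue ADD r2<-Add1  regs: r0:5,r1:5,r2:Add1,r3:Mul1,r4:Mul2,r5:10
  c5: stall  regs: r0:5,r1:5,r2:Add1,r3:Mul1,r4:Mul2,r5:10
  c6: stall  regs: r0:5,r1:5,r2:Add1,r3:Mul1,r4:Mul2,r5:10
  c7: CDB Mul1=10; issue MUL r1<-Mul1  regs: r0:5,r1:Mul1,r2:Add1,r3:10,r4:Mul2,r5:10
  c8: stall  regs: r0:5,r1:Mul1,r2:Add1,r3:10,r4:Mul2,r5:10
  c9: CDB Mul2=100; issue MUL r5<-Mul2  regs: r0:5,r1:Mul1,r2:Add1,r3:10,r4:100,r5:Mul2
  c10: CDB Add1=15; issue ADD r5<-Add1  regs: r0:5,r1:Mul1,r2:15,r3:10,r4:100,r5:Add1
  c11: -  regs: r0:5,r1:Mul1,r2:15,r3:10,r4:100,r5:Add1
  c12: -  regs: r0:5,r1:Mul1,r2:15,r3:10,r4:100,r5:Add1

STATUS = VALUE 15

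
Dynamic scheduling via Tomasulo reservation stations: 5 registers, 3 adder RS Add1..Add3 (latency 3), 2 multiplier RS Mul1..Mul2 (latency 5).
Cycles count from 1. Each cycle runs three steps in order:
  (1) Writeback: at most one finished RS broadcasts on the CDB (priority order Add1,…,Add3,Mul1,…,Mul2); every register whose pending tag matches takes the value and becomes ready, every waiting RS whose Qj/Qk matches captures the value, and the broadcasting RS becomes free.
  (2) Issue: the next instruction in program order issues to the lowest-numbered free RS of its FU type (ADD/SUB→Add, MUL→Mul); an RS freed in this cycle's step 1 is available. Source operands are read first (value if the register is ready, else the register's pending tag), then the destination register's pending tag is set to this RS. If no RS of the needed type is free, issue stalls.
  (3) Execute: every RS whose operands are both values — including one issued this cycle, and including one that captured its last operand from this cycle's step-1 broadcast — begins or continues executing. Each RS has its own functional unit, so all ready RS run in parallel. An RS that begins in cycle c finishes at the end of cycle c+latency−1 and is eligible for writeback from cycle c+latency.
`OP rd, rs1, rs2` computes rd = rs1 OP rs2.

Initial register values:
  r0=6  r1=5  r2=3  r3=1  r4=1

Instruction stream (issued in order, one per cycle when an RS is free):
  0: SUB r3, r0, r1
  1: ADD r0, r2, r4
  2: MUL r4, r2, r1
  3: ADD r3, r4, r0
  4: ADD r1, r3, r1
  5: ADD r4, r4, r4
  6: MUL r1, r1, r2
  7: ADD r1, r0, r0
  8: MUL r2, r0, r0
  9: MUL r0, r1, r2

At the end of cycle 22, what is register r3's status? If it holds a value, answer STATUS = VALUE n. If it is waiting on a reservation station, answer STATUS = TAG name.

STATUS = VALUE 19

  c1: issue SUB r3<-Add1  regs: r0:6,r1:5,r2:3,r3:Add1,r4:1
  c2: issue ADD r0<-Add2  regs: r0:Add2,r1:5,r2:3,r3:Add1,r4:1
  c3: issue MUL r4<-Mul1  regs: r0:Add2,r1:5,r2:3,r3:Add1,r4:Mul1
  c4: CDB Add1=1; issue ADD r3<-Add1  regs: r0:Add2,r1:5,r2:3,r3:Add1,r4:Mul1
  c5: CDB Add2=4; issue ADD r1<-Add2  regs: r0:4,r1:Add2,r2:3,r3:Add1,r4:Mul1
  c6: issue ADD r4<-Add3  regs: r0:4,r1:Add2,r2:3,r3:Add1,r4:Add3
  c7: issue MUL r1<-Mul2  regs: r0:4,r1:Mul2,r2:3,r3:Add1,r4:Add3
  c8: CDB Mul1=15; stall  regs: r0:4,r1:Mul2,r2:3,r3:Add1,r4:Add3
  c9: stall  regs: r0:4,r1:Mul2,r2:3,r3:Add1,r4:Add3
  c10: stall  regs: r0:4,r1:Mul2,r2:3,r3:Add1,r4:Add3
  c11: CDB Add1=19; issue ADD r1<-Add1  regs: r0:4,r1:Add1,r2:3,r3:19,r4:Add3
  c12: CDB Add3=30; issue MUL r2<-Mul1  regs: r0:4,r1:Add1,r2:Mul1,r3:19,r4:30
  c13: stall  regs: r0:4,r1:Add1,r2:Mul1,r3:19,r4:30
  c14: CDB Add1=8; stall  regs: r0:4,r1:8,r2:Mul1,r3:19,r4:30
  c15: CDB Add2=24; stall  regs: r0:4,r1:8,r2:Mul1,r3:19,r4:30
  c16: stall  regs: r0:4,r1:8,r2:Mul1,r3:19,r4:30
  c17: CDB Mul1=16; issue MUL r0<-Mul1  regs: r0:Mul1,r1:8,r2:16,r3:19,r4:30
  c18: -  regs: r0:Mul1,r1:8,r2:16,r3:19,r4:30
  c19: -  regs: r0:Mul1,r1:8,r2:16,r3:19,r4:30
  c20: CDB Mul2=72  regs: r0:Mul1,r1:8,r2:16,r3:19,r4:30
  c21: -  regs: r0:Mul1,r1:8,r2:16,r3:19,r4:30
  c22: CDB Mul1=128  regs: r0:128,r1:8,r2:16,r3:19,r4:30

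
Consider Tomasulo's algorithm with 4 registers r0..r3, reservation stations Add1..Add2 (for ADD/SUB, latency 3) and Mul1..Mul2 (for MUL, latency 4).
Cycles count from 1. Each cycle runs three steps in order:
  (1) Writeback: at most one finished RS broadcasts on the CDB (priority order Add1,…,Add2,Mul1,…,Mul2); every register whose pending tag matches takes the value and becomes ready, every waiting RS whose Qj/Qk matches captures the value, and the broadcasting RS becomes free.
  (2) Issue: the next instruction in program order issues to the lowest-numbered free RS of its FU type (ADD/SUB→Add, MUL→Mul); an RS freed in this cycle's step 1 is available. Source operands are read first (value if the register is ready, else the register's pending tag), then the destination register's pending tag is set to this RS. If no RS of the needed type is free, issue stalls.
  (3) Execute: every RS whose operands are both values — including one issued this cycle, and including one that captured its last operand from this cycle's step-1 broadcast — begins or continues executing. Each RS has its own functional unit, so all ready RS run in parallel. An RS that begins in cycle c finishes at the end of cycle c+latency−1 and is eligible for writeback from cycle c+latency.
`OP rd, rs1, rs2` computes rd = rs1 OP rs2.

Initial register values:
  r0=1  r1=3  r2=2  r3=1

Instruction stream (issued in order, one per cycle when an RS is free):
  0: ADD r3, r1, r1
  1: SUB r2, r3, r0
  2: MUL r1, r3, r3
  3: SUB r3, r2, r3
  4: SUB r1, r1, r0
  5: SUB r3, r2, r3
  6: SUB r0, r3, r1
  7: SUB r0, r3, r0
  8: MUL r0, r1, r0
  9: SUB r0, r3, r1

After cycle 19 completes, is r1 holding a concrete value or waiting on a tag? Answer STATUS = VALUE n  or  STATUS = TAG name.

  c1: issue ADD r3<-Add1  regs: r0:1,r1:3,r2:2,r3:Add1
  c2: issue SUB r2<-Add2  regs: r0:1,r1:3,r2:Add2,r3:Add1
  c3: issue MUL r1<-Mul1  regs: r0:1,r1:Mul1,r2:Add2,r3:Add1
  c4: CDB Add1=6; issue SUB r3<-Add1  regs: r0:1,r1:Mul1,r2:Add2,r3:Add1
  c5: stall  regs: r0:1,r1:Mul1,r2:Add2,r3:Add1
  c6: stall  regs: r0:1,r1:Mul1,r2:Add2,r3:Add1
  c7: CDB Add2=5; issue SUB r1<-Add2  regs: r0:1,r1:Add2,r2:5,r3:Add1
  c8: CDB Mul1=36; stall  regs: r0:1,r1:Add2,r2:5,r3:Add1
  c9: stall  regs: r0:1,r1:Add2,r2:5,r3:Add1
  c10: CDB Add1=-1; issue SUB r3<-Add1  regs: r0:1,r1:Add2,r2:5,r3:Add1
  c11: CDB Add2=35; issue SUB r0<-Add2  regs: r0:Add2,r1:35,r2:5,r3:Add1
  c12: stall  regs: r0:Add2,r1:35,r2:5,r3:Add1
  c13: CDB Add1=6; issue SUB r0<-Add1  regs: r0:Add1,r1:35,r2:5,r3:6
  c14: issue MUL r0<-Mul1  regs: r0:Mul1,r1:35,r2:5,r3:6
  c15: stall  regs: r0:Mul1,r1:35,r2:5,r3:6
  c16: CDB Add2=-29; issue SUB r0<-Add2  regs: r0:Add2,r1:35,r2:5,r3:6
  c17: -  regs: r0:Add2,r1:35,r2:5,r3:6
  c18: -  regs: r0:Add2,r1:35,r2:5,r3:6
  c19: CDB Add1=35  regs: r0:Add2,r1:35,r2:5,r3:6

STATUS = VALUE 35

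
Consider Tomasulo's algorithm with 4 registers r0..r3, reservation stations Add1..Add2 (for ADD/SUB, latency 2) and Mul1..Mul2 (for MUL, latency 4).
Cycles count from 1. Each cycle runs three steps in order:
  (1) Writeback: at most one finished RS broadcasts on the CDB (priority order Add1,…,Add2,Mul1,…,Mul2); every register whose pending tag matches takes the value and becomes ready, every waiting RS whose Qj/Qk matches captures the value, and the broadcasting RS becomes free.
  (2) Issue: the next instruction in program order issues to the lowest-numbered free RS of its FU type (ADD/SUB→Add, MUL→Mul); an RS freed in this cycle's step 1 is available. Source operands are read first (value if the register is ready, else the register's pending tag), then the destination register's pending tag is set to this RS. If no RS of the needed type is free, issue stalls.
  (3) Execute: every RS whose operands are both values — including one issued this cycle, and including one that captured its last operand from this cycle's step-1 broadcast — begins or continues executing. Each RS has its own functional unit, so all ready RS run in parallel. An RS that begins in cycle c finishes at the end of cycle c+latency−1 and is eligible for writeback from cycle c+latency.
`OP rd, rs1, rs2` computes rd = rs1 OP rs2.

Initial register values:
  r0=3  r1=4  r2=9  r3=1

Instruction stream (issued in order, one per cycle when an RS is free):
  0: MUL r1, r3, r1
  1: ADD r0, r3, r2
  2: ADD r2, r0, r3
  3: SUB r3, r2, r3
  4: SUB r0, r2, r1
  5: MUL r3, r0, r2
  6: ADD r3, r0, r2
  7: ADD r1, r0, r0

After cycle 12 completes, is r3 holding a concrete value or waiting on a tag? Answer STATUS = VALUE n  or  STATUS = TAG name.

cycle 1: issue MUL r1<-Mul1 // r0:3,r1:Mul1,r2:9,r3:1
cycle 2: issue ADD r0<-Add1 // r0:Add1,r1:Mul1,r2:9,r3:1
cycle 3: issue ADD r2<-Add2 // r0:Add1,r1:Mul1,r2:Add2,r3:1
cycle 4: CDB Add1=10; issue SUB r3<-Add1 // r0:10,r1:Mul1,r2:Add2,r3:Add1
cycle 5: CDB Mul1=4; stall // r0:10,r1:4,r2:Add2,r3:Add1
cycle 6: CDB Add2=11; issue SUB r0<-Add2 // r0:Add2,r1:4,r2:11,r3:Add1
cycle 7: issue MUL r3<-Mul1 // r0:Add2,r1:4,r2:11,r3:Mul1
cycle 8: CDB Add1=10; issue ADD r3<-Add1 // r0:Add2,r1:4,r2:11,r3:Add1
cycle 9: CDB Add2=7; issue ADD r1<-Add2 // r0:7,r1:Add2,r2:11,r3:Add1
cycle 10: - // r0:7,r1:Add2,r2:11,r3:Add1
cycle 11: CDB Add1=18 // r0:7,r1:Add2,r2:11,r3:18
cycle 12: CDB Add2=14 // r0:7,r1:14,r2:11,r3:18

STATUS = VALUE 18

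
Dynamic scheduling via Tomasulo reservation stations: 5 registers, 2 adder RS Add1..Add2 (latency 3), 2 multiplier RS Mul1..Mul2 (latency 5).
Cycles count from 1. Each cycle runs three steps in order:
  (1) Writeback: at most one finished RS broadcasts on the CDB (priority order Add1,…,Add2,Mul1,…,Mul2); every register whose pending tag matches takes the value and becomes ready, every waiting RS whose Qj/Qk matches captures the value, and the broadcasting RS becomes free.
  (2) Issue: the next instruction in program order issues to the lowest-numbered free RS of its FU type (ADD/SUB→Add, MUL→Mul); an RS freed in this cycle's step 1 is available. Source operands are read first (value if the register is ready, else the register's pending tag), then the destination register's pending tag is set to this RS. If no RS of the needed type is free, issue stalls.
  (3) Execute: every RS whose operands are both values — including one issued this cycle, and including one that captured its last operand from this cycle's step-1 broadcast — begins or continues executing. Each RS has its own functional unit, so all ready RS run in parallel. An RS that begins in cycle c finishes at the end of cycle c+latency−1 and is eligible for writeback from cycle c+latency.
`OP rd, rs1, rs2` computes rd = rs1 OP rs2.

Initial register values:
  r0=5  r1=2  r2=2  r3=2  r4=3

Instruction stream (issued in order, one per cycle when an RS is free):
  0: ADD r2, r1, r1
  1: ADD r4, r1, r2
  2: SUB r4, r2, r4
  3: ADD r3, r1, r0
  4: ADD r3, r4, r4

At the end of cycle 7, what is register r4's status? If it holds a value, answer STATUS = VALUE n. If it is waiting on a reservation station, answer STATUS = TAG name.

c1: issue ADD r2<-Add1 | r0:5,r1:2,r2:Add1,r3:2,r4:3
c2: issue ADD r4<-Add2 | r0:5,r1:2,r2:Add1,r3:2,r4:Add2
c3: stall | r0:5,r1:2,r2:Add1,r3:2,r4:Add2
c4: CDB Add1=4; issue SUB r4<-Add1 | r0:5,r1:2,r2:4,r3:2,r4:Add1
c5: stall | r0:5,r1:2,r2:4,r3:2,r4:Add1
c6: stall | r0:5,r1:2,r2:4,r3:2,r4:Add1
c7: CDB Add2=6; issue ADD r3<-Add2 | r0:5,r1:2,r2:4,r3:Add2,r4:Add1

STATUS = TAG Add1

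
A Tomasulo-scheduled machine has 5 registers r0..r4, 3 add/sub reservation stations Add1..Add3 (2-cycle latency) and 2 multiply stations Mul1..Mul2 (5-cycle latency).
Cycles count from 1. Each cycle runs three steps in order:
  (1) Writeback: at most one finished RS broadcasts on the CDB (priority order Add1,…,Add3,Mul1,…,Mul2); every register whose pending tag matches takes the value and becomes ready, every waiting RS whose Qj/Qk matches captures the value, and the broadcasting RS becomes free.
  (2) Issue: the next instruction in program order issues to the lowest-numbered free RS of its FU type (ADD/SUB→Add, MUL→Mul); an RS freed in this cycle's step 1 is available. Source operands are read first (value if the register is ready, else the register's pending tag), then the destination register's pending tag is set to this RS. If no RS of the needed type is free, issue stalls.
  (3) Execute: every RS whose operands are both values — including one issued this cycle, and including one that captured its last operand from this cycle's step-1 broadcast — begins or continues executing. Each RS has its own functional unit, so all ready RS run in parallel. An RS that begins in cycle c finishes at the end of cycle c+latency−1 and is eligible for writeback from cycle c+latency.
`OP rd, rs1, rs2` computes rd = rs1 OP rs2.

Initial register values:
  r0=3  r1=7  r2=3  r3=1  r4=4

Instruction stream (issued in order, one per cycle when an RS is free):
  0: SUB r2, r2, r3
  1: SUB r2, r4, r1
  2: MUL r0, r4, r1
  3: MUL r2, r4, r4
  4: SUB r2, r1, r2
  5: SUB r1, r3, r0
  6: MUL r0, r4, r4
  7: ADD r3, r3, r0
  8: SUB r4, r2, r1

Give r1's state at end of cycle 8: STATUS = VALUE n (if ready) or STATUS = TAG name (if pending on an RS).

STATUS = TAG Add2

cycle 1: issue SUB r2<-Add1 // r0:3,r1:7,r2:Add1,r3:1,r4:4
cycle 2: issue SUB r2<-Add2 // r0:3,r1:7,r2:Add2,r3:1,r4:4
cycle 3: CDB Add1=2; issue MUL r0<-Mul1 // r0:Mul1,r1:7,r2:Add2,r3:1,r4:4
cycle 4: CDB Add2=-3; issue MUL r2<-Mul2 // r0:Mul1,r1:7,r2:Mul2,r3:1,r4:4
cycle 5: issue SUB r2<-Add1 // r0:Mul1,r1:7,r2:Add1,r3:1,r4:4
cycle 6: issue SUB r1<-Add2 // r0:Mul1,r1:Add2,r2:Add1,r3:1,r4:4
cycle 7: stall // r0:Mul1,r1:Add2,r2:Add1,r3:1,r4:4
cycle 8: CDB Mul1=28; issue MUL r0<-Mul1 // r0:Mul1,r1:Add2,r2:Add1,r3:1,r4:4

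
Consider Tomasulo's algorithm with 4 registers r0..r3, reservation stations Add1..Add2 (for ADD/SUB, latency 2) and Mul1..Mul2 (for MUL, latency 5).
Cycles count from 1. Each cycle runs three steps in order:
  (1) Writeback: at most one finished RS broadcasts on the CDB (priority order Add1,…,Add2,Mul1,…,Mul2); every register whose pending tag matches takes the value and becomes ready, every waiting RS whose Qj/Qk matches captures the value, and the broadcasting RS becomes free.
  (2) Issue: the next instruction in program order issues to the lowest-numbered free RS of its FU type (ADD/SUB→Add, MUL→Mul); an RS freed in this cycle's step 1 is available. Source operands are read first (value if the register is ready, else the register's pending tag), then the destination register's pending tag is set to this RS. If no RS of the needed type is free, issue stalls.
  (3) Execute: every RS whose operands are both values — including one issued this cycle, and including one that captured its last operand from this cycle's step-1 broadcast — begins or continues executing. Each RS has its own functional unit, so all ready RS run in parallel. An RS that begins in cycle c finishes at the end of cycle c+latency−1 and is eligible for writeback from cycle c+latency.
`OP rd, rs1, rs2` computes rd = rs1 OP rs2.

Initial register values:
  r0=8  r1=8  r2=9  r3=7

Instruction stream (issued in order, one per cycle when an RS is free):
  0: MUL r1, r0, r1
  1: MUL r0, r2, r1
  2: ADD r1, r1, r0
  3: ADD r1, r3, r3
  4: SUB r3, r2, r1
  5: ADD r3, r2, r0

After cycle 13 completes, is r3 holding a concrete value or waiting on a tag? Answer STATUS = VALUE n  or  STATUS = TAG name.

  c1: issue MUL r1<-Mul1  regs: r0:8,r1:Mul1,r2:9,r3:7
  c2: issue MUL r0<-Mul2  regs: r0:Mul2,r1:Mul1,r2:9,r3:7
  c3: issue ADD r1<-Add1  regs: r0:Mul2,r1:Add1,r2:9,r3:7
  c4: issue ADD r1<-Add2  regs: r0:Mul2,r1:Add2,r2:9,r3:7
  c5: stall  regs: r0:Mul2,r1:Add2,r2:9,r3:7
  c6: CDB Add2=14; issue SUB r3<-Add2  regs: r0:Mul2,r1:14,r2:9,r3:Add2
  c7: CDB Mul1=64; stall  regs: r0:Mul2,r1:14,r2:9,r3:Add2
  c8: CDB Add2=-5; issue ADD r3<-Add2  regs: r0:Mul2,r1:14,r2:9,r3:Add2
  c9: -  regs: r0:Mul2,r1:14,r2:9,r3:Add2
  c10: -  regs: r0:Mul2,r1:14,r2:9,r3:Add2
  c11: -  regs: r0:Mul2,r1:14,r2:9,r3:Add2
  c12: CDB Mul2=576  regs: r0:576,r1:14,r2:9,r3:Add2
  c13: -  regs: r0:576,r1:14,r2:9,r3:Add2

STATUS = TAG Add2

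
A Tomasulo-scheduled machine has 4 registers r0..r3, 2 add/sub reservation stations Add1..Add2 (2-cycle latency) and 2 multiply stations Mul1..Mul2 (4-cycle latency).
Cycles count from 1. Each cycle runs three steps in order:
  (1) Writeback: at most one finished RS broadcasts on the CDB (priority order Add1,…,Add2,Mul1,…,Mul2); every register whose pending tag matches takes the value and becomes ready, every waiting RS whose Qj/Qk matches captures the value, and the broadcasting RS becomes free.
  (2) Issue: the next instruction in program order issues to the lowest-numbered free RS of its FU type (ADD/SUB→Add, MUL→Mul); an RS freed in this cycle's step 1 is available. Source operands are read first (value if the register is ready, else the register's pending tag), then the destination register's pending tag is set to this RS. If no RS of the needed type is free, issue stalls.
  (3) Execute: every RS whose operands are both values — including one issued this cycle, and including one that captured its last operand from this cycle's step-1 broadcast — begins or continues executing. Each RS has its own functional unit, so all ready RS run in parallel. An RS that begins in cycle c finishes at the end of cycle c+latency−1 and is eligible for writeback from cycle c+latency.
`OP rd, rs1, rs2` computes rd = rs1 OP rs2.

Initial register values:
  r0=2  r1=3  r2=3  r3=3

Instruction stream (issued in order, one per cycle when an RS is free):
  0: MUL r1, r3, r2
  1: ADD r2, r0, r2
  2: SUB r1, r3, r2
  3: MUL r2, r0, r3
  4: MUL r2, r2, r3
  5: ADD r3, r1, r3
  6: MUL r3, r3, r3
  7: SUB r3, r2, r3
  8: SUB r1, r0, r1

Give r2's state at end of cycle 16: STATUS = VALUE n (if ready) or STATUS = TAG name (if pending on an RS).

STATUS = VALUE 18

c1: issue MUL r1<-Mul1 | r0:2,r1:Mul1,r2:3,r3:3
c2: issue ADD r2<-Add1 | r0:2,r1:Mul1,r2:Add1,r3:3
c3: issue SUB r1<-Add2 | r0:2,r1:Add2,r2:Add1,r3:3
c4: CDB Add1=5; issue MUL r2<-Mul2 | r0:2,r1:Add2,r2:Mul2,r3:3
c5: CDB Mul1=9; issue MUL r2<-Mul1 | r0:2,r1:Add2,r2:Mul1,r3:3
c6: CDB Add2=-2; issue ADD r3<-Add1 | r0:2,r1:-2,r2:Mul1,r3:Add1
c7: stall | r0:2,r1:-2,r2:Mul1,r3:Add1
c8: CDB Add1=1; stall | r0:2,r1:-2,r2:Mul1,r3:1
c9: CDB Mul2=6; issue MUL r3<-Mul2 | r0:2,r1:-2,r2:Mul1,r3:Mul2
c10: issue SUB r3<-Add1 | r0:2,r1:-2,r2:Mul1,r3:Add1
c11: issue SUB r1<-Add2 | r0:2,r1:Add2,r2:Mul1,r3:Add1
c12: - | r0:2,r1:Add2,r2:Mul1,r3:Add1
c13: CDB Add2=4 | r0:2,r1:4,r2:Mul1,r3:Add1
c14: CDB Mul1=18 | r0:2,r1:4,r2:18,r3:Add1
c15: CDB Mul2=1 | r0:2,r1:4,r2:18,r3:Add1
c16: - | r0:2,r1:4,r2:18,r3:Add1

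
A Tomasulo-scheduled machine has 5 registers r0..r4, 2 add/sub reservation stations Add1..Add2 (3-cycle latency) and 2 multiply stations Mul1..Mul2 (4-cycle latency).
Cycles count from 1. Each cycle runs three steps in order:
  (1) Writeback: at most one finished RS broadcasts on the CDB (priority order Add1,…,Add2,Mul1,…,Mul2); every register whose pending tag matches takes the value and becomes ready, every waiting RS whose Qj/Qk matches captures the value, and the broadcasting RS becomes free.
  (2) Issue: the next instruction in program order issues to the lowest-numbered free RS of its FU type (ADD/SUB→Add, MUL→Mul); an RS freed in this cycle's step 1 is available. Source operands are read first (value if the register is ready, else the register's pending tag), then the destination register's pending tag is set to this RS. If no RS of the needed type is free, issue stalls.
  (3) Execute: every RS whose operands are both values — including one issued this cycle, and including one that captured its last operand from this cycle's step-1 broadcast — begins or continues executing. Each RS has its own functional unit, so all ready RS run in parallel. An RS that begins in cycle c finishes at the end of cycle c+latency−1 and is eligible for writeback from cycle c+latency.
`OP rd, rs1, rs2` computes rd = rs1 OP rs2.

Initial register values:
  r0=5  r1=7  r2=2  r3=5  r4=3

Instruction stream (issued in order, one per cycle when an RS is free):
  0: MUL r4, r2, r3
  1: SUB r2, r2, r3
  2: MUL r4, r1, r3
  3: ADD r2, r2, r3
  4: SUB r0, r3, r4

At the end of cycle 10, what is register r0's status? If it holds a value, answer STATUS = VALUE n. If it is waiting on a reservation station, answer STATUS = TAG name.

  c1: issue MUL r4<-Mul1  regs: r0:5,r1:7,r2:2,r3:5,r4:Mul1
  c2: issue SUB r2<-Add1  regs: r0:5,r1:7,r2:Add1,r3:5,r4:Mul1
  c3: issue MUL r4<-Mul2  regs: r0:5,r1:7,r2:Add1,r3:5,r4:Mul2
  c4: issue ADD r2<-Add2  regs: r0:5,r1:7,r2:Add2,r3:5,r4:Mul2
  c5: CDB Add1=-3; issue SUB r0<-Add1  regs: r0:Add1,r1:7,r2:Add2,r3:5,r4:Mul2
  c6: CDB Mul1=10  regs: r0:Add1,r1:7,r2:Add2,r3:5,r4:Mul2
  c7: CDB Mul2=35  regs: r0:Add1,r1:7,r2:Add2,r3:5,r4:35
  c8: CDB Add2=2  regs: r0:Add1,r1:7,r2:2,r3:5,r4:35
  c9: -  regs: r0:Add1,r1:7,r2:2,r3:5,r4:35
  c10: CDB Add1=-30  regs: r0:-30,r1:7,r2:2,r3:5,r4:35

STATUS = VALUE -30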